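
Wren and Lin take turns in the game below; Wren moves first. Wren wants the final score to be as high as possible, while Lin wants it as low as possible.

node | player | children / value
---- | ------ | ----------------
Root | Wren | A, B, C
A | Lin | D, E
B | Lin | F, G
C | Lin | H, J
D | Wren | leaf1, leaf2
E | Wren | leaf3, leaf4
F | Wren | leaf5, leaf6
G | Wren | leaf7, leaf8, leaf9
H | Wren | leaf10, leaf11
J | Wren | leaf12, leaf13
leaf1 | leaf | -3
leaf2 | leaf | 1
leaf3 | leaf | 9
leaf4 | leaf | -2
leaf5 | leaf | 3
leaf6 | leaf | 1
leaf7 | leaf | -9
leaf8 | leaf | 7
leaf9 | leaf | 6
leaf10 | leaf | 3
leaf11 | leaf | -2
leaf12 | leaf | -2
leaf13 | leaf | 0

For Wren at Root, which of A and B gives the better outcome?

B

D (Wren): max(-3, 1) = 1
E (Wren): max(9, -2) = 9
A (Lin): min(1, 9) = 1
F (Wren): max(3, 1) = 3
G (Wren): max(-9, 7, 6) = 7
B (Lin): min(3, 7) = 3
Wren prefers the higher value; A=1, B=3. B is better since 3 > 1.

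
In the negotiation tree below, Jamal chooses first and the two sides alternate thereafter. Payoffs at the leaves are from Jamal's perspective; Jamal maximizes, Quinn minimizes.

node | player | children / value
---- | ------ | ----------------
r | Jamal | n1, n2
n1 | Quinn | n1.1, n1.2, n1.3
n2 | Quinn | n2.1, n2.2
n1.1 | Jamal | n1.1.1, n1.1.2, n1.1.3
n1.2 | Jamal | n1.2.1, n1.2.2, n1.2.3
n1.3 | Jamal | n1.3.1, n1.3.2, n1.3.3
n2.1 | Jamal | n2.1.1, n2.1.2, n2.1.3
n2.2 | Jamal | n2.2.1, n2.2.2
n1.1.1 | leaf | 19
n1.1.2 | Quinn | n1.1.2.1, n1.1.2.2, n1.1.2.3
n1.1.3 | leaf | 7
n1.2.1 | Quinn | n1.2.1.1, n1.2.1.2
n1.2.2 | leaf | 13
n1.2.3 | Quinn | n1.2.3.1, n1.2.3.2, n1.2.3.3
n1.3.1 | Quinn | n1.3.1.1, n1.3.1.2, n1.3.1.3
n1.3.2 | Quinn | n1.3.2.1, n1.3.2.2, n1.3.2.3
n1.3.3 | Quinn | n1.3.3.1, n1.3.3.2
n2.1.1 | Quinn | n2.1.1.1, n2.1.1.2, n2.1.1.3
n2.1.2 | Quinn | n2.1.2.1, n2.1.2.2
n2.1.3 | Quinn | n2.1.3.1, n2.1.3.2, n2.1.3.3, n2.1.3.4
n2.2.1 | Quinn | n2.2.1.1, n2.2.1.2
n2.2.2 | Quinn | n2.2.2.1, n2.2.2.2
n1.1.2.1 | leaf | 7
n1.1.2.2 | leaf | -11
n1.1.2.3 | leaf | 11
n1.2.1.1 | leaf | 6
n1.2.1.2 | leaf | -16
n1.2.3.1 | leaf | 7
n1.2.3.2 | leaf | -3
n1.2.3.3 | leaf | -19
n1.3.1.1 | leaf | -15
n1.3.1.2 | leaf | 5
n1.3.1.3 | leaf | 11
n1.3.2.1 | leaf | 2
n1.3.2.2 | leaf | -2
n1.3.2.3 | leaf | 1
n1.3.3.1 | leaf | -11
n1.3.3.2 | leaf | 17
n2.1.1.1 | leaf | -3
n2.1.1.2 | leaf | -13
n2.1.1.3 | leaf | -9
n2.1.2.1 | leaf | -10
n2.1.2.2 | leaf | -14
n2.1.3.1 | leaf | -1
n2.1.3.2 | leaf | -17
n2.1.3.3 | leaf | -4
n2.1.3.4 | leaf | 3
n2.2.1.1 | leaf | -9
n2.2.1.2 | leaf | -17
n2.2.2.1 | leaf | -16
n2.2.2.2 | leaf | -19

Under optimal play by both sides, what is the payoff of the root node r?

-2

n1.1.2 (Quinn): min(7, -11, 11) = -11
n1.1 (Jamal): max(19, -11, 7) = 19
n1.2.1 (Quinn): min(6, -16) = -16
n1.2.3 (Quinn): min(7, -3, -19) = -19
n1.2 (Jamal): max(-16, 13, -19) = 13
n1.3.1 (Quinn): min(-15, 5, 11) = -15
n1.3.2 (Quinn): min(2, -2, 1) = -2
n1.3.3 (Quinn): min(-11, 17) = -11
n1.3 (Jamal): max(-15, -2, -11) = -2
n1 (Quinn): min(19, 13, -2) = -2
n2.1.1 (Quinn): min(-3, -13, -9) = -13
n2.1.2 (Quinn): min(-10, -14) = -14
n2.1.3 (Quinn): min(-1, -17, -4, 3) = -17
n2.1 (Jamal): max(-13, -14, -17) = -13
n2.2.1 (Quinn): min(-9, -17) = -17
n2.2.2 (Quinn): min(-16, -19) = -19
n2.2 (Jamal): max(-17, -19) = -17
n2 (Quinn): min(-13, -17) = -17
r (Jamal): max(-2, -17) = -2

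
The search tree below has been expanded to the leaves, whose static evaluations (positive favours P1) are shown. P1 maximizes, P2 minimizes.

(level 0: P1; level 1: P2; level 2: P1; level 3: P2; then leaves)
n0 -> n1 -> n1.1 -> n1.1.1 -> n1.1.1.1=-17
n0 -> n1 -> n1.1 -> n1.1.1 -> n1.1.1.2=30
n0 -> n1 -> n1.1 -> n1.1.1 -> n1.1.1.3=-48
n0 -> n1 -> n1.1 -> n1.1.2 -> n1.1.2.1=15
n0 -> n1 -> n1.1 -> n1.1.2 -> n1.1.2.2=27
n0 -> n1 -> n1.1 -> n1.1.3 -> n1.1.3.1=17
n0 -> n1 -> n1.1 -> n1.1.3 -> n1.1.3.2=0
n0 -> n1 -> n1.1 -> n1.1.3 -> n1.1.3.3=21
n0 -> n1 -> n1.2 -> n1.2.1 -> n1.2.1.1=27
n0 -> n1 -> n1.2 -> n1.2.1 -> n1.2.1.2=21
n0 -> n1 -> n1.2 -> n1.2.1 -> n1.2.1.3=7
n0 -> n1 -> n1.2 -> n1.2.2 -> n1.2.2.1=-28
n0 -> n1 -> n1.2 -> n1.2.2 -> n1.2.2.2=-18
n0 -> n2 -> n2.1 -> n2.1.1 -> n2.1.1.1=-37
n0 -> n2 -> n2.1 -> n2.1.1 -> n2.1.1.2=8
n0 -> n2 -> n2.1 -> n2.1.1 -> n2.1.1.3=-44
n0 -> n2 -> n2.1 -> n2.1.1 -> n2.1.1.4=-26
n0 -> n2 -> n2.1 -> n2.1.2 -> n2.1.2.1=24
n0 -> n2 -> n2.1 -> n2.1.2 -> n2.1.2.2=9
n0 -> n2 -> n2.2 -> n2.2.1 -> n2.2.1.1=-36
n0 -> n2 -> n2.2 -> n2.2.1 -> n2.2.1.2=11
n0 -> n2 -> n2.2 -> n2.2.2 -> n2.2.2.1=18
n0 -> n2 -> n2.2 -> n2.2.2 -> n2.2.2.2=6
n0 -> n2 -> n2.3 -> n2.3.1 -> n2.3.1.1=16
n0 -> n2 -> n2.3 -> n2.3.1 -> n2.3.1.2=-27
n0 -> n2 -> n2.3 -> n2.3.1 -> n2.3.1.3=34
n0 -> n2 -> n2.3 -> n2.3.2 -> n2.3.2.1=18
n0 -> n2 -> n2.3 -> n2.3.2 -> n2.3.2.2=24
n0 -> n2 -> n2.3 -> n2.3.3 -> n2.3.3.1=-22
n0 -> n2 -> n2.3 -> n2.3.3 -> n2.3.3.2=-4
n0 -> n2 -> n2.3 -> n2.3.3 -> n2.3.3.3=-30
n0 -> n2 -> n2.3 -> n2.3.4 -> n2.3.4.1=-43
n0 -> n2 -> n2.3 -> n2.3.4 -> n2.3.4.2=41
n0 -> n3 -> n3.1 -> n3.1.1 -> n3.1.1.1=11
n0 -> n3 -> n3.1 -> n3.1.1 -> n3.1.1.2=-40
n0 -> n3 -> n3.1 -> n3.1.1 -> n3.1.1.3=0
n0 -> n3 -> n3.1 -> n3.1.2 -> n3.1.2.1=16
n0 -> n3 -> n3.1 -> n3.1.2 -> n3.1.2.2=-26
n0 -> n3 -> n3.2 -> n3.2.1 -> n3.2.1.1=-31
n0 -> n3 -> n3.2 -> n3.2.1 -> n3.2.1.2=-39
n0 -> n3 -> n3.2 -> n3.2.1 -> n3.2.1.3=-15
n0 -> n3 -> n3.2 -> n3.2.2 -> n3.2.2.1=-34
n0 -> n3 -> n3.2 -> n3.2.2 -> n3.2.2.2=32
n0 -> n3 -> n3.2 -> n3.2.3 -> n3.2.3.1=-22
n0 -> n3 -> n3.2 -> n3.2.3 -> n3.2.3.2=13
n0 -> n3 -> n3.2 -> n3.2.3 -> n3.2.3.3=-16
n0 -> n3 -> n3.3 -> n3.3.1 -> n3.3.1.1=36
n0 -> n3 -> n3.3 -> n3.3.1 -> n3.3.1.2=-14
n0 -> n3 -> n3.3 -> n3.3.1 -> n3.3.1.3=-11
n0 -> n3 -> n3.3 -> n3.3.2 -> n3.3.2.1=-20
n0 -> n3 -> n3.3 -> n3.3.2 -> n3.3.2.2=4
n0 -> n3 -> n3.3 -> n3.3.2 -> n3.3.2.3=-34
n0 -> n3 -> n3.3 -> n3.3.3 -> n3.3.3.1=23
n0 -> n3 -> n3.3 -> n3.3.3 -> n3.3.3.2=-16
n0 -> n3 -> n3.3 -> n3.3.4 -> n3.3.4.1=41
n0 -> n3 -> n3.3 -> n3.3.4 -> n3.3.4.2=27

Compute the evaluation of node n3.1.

n3.1.1 (P2): min(11, -40, 0) = -40
n3.1.2 (P2): min(16, -26) = -26
n3.1 (P1): max(-40, -26) = -26

-26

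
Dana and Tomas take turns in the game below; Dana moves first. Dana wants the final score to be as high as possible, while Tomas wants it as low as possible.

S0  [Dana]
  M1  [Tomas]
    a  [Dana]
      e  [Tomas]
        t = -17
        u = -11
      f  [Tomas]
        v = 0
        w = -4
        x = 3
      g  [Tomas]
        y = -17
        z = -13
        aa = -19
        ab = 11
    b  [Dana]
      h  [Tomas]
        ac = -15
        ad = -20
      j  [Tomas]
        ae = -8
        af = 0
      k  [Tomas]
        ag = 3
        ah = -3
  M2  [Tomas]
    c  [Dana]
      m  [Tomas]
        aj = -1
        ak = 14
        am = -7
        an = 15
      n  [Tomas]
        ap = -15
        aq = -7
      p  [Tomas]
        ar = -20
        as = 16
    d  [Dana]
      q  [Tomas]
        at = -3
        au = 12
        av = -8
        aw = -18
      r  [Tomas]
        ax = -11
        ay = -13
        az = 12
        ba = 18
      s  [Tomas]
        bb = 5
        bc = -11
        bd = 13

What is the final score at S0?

-4

e (Tomas): min(-17, -11) = -17
f (Tomas): min(0, -4, 3) = -4
g (Tomas): min(-17, -13, -19, 11) = -19
a (Dana): max(-17, -4, -19) = -4
h (Tomas): min(-15, -20) = -20
j (Tomas): min(-8, 0) = -8
k (Tomas): min(3, -3) = -3
b (Dana): max(-20, -8, -3) = -3
M1 (Tomas): min(-4, -3) = -4
m (Tomas): min(-1, 14, -7, 15) = -7
n (Tomas): min(-15, -7) = -15
p (Tomas): min(-20, 16) = -20
c (Dana): max(-7, -15, -20) = -7
q (Tomas): min(-3, 12, -8, -18) = -18
r (Tomas): min(-11, -13, 12, 18) = -13
s (Tomas): min(5, -11, 13) = -11
d (Dana): max(-18, -13, -11) = -11
M2 (Tomas): min(-7, -11) = -11
S0 (Dana): max(-4, -11) = -4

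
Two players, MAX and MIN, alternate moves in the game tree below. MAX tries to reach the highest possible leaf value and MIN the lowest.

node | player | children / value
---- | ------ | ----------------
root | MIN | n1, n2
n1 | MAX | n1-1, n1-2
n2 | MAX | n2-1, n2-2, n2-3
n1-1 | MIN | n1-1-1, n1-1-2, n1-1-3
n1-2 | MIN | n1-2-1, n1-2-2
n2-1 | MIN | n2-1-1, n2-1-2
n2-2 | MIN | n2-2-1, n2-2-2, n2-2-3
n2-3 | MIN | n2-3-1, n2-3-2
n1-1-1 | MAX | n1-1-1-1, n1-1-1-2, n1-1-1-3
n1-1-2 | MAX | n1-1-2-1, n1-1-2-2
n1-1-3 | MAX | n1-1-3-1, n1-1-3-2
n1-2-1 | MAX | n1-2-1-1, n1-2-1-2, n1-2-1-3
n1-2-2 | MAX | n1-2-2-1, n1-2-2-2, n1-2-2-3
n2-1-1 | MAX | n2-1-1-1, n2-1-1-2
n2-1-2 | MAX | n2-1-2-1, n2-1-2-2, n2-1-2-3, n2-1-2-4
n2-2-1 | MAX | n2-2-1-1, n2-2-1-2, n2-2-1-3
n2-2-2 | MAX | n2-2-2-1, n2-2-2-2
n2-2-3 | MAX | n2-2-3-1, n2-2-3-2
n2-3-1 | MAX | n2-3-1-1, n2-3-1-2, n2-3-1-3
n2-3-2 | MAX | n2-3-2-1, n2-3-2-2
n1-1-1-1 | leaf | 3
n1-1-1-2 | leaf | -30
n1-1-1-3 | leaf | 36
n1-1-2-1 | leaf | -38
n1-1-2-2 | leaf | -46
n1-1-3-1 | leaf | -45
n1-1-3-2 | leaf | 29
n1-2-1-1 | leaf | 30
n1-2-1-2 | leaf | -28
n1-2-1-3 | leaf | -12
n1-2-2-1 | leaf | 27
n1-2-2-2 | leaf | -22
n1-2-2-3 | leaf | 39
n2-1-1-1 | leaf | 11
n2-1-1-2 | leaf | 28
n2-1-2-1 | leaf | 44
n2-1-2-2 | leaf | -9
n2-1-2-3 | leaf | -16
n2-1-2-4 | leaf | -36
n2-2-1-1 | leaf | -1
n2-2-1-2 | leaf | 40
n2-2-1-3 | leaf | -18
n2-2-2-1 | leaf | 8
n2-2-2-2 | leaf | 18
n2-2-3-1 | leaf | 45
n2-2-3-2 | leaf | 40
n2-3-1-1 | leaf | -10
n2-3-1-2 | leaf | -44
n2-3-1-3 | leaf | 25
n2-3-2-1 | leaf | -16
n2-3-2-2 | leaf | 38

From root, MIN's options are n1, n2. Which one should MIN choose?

n1-1-1 (MAX): max(3, -30, 36) = 36
n1-1-2 (MAX): max(-38, -46) = -38
n1-1-3 (MAX): max(-45, 29) = 29
n1-1 (MIN): min(36, -38, 29) = -38
n1-2-1 (MAX): max(30, -28, -12) = 30
n1-2-2 (MAX): max(27, -22, 39) = 39
n1-2 (MIN): min(30, 39) = 30
n1 (MAX): max(-38, 30) = 30
n2-1-1 (MAX): max(11, 28) = 28
n2-1-2 (MAX): max(44, -9, -16, -36) = 44
n2-1 (MIN): min(28, 44) = 28
n2-2-1 (MAX): max(-1, 40, -18) = 40
n2-2-2 (MAX): max(8, 18) = 18
n2-2-3 (MAX): max(45, 40) = 45
n2-2 (MIN): min(40, 18, 45) = 18
n2-3-1 (MAX): max(-10, -44, 25) = 25
n2-3-2 (MAX): max(-16, 38) = 38
n2-3 (MIN): min(25, 38) = 25
n2 (MAX): max(28, 18, 25) = 28
root (MIN): min(30, 28) = 28
MIN at root wants the lowest of {n1=30, n2=28}, so chooses n2.

n2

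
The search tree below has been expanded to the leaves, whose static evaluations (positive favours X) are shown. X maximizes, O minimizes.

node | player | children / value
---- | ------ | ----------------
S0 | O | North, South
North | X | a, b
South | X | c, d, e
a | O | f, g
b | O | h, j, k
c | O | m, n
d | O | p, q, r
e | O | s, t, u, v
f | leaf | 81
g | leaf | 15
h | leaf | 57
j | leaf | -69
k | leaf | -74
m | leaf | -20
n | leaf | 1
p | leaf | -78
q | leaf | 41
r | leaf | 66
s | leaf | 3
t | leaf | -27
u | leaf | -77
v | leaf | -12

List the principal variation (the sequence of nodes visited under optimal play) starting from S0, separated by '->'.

a (O): min(81, 15) = 15
b (O): min(57, -69, -74) = -74
North (X): max(15, -74) = 15
c (O): min(-20, 1) = -20
d (O): min(-78, 41, 66) = -78
e (O): min(3, -27, -77, -12) = -77
South (X): max(-20, -78, -77) = -20
S0 (O): min(15, -20) = -20
At S0, O picks South (lowest: -20).
At South, X picks c (highest: -20).
At c, O picks m (lowest: -20).
Terminal value -20.

S0 -> South -> c -> m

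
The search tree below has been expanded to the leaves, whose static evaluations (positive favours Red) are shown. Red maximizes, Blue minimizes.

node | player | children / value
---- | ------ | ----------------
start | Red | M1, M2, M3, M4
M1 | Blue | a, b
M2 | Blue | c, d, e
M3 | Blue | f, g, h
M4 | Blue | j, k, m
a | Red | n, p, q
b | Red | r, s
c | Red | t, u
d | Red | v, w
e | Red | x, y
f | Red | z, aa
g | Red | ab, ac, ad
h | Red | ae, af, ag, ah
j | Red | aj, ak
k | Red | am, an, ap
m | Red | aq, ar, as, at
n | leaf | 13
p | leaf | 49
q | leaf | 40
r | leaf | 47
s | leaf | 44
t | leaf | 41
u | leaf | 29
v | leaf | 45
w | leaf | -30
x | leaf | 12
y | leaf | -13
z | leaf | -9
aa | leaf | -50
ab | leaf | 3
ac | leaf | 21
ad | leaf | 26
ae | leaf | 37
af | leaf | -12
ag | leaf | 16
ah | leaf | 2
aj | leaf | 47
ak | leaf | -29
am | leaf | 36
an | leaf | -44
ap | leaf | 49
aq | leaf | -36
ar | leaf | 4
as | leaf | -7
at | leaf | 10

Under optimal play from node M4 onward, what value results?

10

j (Red): max(47, -29) = 47
k (Red): max(36, -44, 49) = 49
m (Red): max(-36, 4, -7, 10) = 10
M4 (Blue): min(47, 49, 10) = 10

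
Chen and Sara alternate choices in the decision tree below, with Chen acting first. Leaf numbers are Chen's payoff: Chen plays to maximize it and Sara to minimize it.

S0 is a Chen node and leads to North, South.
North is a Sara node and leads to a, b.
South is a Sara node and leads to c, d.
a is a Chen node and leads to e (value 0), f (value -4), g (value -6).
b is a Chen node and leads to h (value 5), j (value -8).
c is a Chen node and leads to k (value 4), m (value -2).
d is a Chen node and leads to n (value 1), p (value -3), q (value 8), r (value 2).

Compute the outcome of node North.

a (Chen): max(0, -4, -6) = 0
b (Chen): max(5, -8) = 5
North (Sara): min(0, 5) = 0

0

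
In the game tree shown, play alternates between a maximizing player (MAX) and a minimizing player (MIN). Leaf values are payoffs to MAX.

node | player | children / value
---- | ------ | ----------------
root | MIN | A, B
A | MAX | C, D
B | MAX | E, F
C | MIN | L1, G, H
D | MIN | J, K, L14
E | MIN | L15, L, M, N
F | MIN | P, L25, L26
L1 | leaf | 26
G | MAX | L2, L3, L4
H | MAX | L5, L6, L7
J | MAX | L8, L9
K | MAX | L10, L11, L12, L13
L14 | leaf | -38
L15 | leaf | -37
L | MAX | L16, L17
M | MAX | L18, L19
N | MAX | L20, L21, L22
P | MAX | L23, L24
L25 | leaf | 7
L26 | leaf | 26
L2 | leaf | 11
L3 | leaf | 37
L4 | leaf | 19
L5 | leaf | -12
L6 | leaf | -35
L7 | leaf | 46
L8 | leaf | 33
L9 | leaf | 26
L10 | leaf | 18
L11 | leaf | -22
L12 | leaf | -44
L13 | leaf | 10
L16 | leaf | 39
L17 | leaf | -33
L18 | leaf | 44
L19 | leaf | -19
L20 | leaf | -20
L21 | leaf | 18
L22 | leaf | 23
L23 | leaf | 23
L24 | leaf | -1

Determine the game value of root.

G (MAX): max(11, 37, 19) = 37
H (MAX): max(-12, -35, 46) = 46
C (MIN): min(26, 37, 46) = 26
J (MAX): max(33, 26) = 33
K (MAX): max(18, -22, -44, 10) = 18
D (MIN): min(33, 18, -38) = -38
A (MAX): max(26, -38) = 26
L (MAX): max(39, -33) = 39
M (MAX): max(44, -19) = 44
N (MAX): max(-20, 18, 23) = 23
E (MIN): min(-37, 39, 44, 23) = -37
P (MAX): max(23, -1) = 23
F (MIN): min(23, 7, 26) = 7
B (MAX): max(-37, 7) = 7
root (MIN): min(26, 7) = 7

7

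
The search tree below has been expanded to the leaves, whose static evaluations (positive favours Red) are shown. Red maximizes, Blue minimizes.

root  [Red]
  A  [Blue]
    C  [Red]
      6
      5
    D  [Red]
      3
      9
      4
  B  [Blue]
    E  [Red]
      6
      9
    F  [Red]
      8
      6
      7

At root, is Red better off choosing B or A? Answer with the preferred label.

E (Red): max(6, 9) = 9
F (Red): max(8, 6, 7) = 8
B (Blue): min(9, 8) = 8
C (Red): max(6, 5) = 6
D (Red): max(3, 9, 4) = 9
A (Blue): min(6, 9) = 6
Red prefers the higher value; B=8, A=6. B is better since 8 > 6.

B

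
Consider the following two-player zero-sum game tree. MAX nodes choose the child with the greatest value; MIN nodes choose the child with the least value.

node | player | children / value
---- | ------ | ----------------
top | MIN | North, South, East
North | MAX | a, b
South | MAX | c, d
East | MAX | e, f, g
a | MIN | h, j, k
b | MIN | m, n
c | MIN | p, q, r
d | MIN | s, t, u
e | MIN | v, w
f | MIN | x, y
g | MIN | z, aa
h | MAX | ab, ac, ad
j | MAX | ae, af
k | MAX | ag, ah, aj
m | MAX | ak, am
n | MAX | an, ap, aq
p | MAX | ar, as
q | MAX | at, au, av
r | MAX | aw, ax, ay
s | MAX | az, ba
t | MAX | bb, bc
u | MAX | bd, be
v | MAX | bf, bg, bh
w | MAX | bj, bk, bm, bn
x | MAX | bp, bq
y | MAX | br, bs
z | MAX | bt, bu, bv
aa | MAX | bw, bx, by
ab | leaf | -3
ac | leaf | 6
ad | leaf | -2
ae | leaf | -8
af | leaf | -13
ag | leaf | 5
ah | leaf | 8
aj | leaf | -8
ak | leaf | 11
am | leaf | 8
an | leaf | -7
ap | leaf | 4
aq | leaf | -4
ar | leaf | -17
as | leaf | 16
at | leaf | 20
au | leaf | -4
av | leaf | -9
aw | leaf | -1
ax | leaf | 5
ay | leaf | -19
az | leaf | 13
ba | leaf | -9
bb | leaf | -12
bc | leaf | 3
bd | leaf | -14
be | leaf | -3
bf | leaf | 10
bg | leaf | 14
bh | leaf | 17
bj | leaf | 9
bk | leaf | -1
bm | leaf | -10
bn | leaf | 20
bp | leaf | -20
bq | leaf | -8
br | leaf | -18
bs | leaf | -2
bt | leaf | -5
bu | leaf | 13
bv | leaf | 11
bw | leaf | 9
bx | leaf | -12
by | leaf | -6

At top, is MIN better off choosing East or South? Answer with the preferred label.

v (MAX): max(10, 14, 17) = 17
w (MAX): max(9, -1, -10, 20) = 20
e (MIN): min(17, 20) = 17
x (MAX): max(-20, -8) = -8
y (MAX): max(-18, -2) = -2
f (MIN): min(-8, -2) = -8
z (MAX): max(-5, 13, 11) = 13
aa (MAX): max(9, -12, -6) = 9
g (MIN): min(13, 9) = 9
East (MAX): max(17, -8, 9) = 17
p (MAX): max(-17, 16) = 16
q (MAX): max(20, -4, -9) = 20
r (MAX): max(-1, 5, -19) = 5
c (MIN): min(16, 20, 5) = 5
s (MAX): max(13, -9) = 13
t (MAX): max(-12, 3) = 3
u (MAX): max(-14, -3) = -3
d (MIN): min(13, 3, -3) = -3
South (MAX): max(5, -3) = 5
MIN prefers the lower value; East=17, South=5. South is better since 5 < 17.

South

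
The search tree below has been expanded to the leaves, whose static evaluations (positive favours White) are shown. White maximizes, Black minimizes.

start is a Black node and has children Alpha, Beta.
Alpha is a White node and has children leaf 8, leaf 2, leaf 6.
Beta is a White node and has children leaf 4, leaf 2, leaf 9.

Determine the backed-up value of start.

8

Alpha (White): max(8, 2, 6) = 8
Beta (White): max(4, 2, 9) = 9
start (Black): min(8, 9) = 8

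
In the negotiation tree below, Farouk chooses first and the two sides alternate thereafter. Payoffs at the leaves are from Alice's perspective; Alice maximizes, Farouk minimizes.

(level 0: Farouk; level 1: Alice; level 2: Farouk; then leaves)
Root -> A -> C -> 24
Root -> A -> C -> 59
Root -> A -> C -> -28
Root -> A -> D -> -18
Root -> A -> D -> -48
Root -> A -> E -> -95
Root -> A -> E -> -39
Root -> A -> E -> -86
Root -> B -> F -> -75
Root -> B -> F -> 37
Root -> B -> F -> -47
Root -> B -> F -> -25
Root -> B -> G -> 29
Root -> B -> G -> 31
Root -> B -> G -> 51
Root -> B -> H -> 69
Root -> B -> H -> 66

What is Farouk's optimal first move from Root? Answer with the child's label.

A

C (Farouk): min(24, 59, -28) = -28
D (Farouk): min(-18, -48) = -48
E (Farouk): min(-95, -39, -86) = -95
A (Alice): max(-28, -48, -95) = -28
F (Farouk): min(-75, 37, -47, -25) = -75
G (Farouk): min(29, 31, 51) = 29
H (Farouk): min(69, 66) = 66
B (Alice): max(-75, 29, 66) = 66
Root (Farouk): min(-28, 66) = -28
Farouk at Root wants the lowest of {A=-28, B=66}, so chooses A.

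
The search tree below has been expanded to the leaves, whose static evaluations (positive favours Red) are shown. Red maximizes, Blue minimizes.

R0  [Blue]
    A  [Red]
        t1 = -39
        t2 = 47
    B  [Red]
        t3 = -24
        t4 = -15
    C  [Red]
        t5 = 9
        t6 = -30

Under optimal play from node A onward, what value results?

47

A (Red): max(-39, 47) = 47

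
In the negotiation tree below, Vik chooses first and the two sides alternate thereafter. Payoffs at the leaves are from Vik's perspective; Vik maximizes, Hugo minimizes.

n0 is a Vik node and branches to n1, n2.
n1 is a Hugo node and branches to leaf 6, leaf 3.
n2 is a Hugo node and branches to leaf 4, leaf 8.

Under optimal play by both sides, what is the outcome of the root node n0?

n1 (Hugo): min(6, 3) = 3
n2 (Hugo): min(4, 8) = 4
n0 (Vik): max(3, 4) = 4

4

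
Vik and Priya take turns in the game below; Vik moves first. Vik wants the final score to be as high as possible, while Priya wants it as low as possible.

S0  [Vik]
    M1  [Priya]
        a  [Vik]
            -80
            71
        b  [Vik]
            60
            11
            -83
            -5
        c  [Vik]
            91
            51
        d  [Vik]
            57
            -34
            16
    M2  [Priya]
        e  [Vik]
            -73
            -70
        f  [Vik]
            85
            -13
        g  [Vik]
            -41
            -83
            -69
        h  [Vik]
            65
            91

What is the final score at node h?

h (Vik): max(65, 91) = 91

91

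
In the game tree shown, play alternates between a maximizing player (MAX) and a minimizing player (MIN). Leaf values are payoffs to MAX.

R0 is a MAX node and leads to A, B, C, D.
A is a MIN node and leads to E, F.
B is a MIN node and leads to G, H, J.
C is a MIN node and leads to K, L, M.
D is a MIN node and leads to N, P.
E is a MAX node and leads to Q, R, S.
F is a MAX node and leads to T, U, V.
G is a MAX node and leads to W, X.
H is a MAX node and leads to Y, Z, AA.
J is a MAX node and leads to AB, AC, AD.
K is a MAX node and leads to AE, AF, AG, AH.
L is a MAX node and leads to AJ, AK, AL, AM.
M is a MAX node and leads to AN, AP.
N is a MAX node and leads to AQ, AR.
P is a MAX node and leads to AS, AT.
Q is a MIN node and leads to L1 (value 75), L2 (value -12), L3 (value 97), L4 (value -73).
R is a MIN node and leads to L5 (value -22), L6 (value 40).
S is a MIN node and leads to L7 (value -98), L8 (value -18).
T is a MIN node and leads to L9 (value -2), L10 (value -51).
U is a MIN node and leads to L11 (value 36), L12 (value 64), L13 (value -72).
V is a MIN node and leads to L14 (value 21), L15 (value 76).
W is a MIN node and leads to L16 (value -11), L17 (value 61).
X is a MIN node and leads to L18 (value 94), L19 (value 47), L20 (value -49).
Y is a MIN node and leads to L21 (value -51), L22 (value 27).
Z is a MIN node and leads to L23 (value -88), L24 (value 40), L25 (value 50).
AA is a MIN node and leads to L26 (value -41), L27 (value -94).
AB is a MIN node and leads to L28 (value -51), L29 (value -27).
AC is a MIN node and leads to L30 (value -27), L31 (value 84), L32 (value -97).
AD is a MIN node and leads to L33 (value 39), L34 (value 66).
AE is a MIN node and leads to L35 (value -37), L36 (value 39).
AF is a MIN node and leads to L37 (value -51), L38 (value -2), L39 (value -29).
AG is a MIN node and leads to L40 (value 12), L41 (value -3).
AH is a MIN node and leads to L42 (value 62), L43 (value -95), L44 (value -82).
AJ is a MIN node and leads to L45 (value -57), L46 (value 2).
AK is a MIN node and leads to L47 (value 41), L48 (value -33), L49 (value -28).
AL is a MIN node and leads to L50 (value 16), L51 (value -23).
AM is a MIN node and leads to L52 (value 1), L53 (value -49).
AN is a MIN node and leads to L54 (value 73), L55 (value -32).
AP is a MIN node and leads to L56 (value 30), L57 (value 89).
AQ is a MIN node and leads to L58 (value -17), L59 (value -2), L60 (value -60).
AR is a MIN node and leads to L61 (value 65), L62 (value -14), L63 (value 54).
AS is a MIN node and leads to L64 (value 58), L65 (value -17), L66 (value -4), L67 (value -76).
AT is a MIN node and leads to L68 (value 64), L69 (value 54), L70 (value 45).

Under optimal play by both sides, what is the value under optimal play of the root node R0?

Q (MIN): min(75, -12, 97, -73) = -73
R (MIN): min(-22, 40) = -22
S (MIN): min(-98, -18) = -98
E (MAX): max(-73, -22, -98) = -22
T (MIN): min(-2, -51) = -51
U (MIN): min(36, 64, -72) = -72
V (MIN): min(21, 76) = 21
F (MAX): max(-51, -72, 21) = 21
A (MIN): min(-22, 21) = -22
W (MIN): min(-11, 61) = -11
X (MIN): min(94, 47, -49) = -49
G (MAX): max(-11, -49) = -11
Y (MIN): min(-51, 27) = -51
Z (MIN): min(-88, 40, 50) = -88
AA (MIN): min(-41, -94) = -94
H (MAX): max(-51, -88, -94) = -51
AB (MIN): min(-51, -27) = -51
AC (MIN): min(-27, 84, -97) = -97
AD (MIN): min(39, 66) = 39
J (MAX): max(-51, -97, 39) = 39
B (MIN): min(-11, -51, 39) = -51
AE (MIN): min(-37, 39) = -37
AF (MIN): min(-51, -2, -29) = -51
AG (MIN): min(12, -3) = -3
AH (MIN): min(62, -95, -82) = -95
K (MAX): max(-37, -51, -3, -95) = -3
AJ (MIN): min(-57, 2) = -57
AK (MIN): min(41, -33, -28) = -33
AL (MIN): min(16, -23) = -23
AM (MIN): min(1, -49) = -49
L (MAX): max(-57, -33, -23, -49) = -23
AN (MIN): min(73, -32) = -32
AP (MIN): min(30, 89) = 30
M (MAX): max(-32, 30) = 30
C (MIN): min(-3, -23, 30) = -23
AQ (MIN): min(-17, -2, -60) = -60
AR (MIN): min(65, -14, 54) = -14
N (MAX): max(-60, -14) = -14
AS (MIN): min(58, -17, -4, -76) = -76
AT (MIN): min(64, 54, 45) = 45
P (MAX): max(-76, 45) = 45
D (MIN): min(-14, 45) = -14
R0 (MAX): max(-22, -51, -23, -14) = -14

-14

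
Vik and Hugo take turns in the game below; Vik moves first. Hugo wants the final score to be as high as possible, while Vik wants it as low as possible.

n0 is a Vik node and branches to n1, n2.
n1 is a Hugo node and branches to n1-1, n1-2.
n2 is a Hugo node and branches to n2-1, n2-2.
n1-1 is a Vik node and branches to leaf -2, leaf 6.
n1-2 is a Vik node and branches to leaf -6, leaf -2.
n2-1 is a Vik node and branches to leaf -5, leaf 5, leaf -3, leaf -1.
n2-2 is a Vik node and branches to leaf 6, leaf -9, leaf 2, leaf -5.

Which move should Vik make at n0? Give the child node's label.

n2

n1-1 (Vik): min(-2, 6) = -2
n1-2 (Vik): min(-6, -2) = -6
n1 (Hugo): max(-2, -6) = -2
n2-1 (Vik): min(-5, 5, -3, -1) = -5
n2-2 (Vik): min(6, -9, 2, -5) = -9
n2 (Hugo): max(-5, -9) = -5
n0 (Vik): min(-2, -5) = -5
Vik at n0 wants the lowest of {n1=-2, n2=-5}, so chooses n2.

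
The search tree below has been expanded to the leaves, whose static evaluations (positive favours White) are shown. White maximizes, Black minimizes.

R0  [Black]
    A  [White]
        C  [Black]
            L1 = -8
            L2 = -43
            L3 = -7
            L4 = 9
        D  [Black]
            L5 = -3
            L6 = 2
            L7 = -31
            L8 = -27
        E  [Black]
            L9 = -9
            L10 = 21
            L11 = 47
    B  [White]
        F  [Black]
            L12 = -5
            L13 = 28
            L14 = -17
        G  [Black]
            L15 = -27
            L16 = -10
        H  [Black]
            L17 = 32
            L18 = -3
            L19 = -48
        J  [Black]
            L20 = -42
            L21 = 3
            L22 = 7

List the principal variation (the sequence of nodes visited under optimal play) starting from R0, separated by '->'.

C (Black): min(-8, -43, -7, 9) = -43
D (Black): min(-3, 2, -31, -27) = -31
E (Black): min(-9, 21, 47) = -9
A (White): max(-43, -31, -9) = -9
F (Black): min(-5, 28, -17) = -17
G (Black): min(-27, -10) = -27
H (Black): min(32, -3, -48) = -48
J (Black): min(-42, 3, 7) = -42
B (White): max(-17, -27, -48, -42) = -17
R0 (Black): min(-9, -17) = -17
At R0, Black picks B (lowest: -17).
At B, White picks F (highest: -17).
At F, Black picks L14 (lowest: -17).
Terminal value -17.

R0 -> B -> F -> L14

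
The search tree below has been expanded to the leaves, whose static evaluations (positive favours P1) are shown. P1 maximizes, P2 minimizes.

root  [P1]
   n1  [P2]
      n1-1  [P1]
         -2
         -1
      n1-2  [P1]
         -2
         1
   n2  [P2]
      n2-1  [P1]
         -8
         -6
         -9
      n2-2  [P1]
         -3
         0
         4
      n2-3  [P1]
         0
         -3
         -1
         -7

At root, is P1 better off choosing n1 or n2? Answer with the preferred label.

n1

n1-1 (P1): max(-2, -1) = -1
n1-2 (P1): max(-2, 1) = 1
n1 (P2): min(-1, 1) = -1
n2-1 (P1): max(-8, -6, -9) = -6
n2-2 (P1): max(-3, 0, 4) = 4
n2-3 (P1): max(0, -3, -1, -7) = 0
n2 (P2): min(-6, 4, 0) = -6
P1 prefers the higher value; n1=-1, n2=-6. n1 is better since -1 > -6.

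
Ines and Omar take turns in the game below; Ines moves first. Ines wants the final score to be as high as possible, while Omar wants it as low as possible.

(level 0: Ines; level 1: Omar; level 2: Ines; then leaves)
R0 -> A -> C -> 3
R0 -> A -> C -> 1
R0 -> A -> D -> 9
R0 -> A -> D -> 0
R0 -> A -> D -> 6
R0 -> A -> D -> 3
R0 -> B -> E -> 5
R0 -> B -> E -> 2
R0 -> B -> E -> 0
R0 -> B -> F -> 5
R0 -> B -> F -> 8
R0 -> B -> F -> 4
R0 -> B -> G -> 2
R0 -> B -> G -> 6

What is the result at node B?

5

E (Ines): max(5, 2, 0) = 5
F (Ines): max(5, 8, 4) = 8
G (Ines): max(2, 6) = 6
B (Omar): min(5, 8, 6) = 5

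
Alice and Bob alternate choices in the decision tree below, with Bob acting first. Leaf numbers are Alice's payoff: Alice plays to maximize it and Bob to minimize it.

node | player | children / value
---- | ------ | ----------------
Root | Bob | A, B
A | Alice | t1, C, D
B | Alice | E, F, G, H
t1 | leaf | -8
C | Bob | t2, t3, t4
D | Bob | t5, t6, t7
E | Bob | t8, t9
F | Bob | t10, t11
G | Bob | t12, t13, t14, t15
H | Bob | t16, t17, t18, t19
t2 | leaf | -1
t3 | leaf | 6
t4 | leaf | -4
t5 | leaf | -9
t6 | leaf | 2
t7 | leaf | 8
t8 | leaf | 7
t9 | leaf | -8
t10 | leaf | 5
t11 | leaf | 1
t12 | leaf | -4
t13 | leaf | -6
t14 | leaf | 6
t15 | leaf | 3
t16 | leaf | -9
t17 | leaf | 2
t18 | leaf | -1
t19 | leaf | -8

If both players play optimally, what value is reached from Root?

-4

C (Bob): min(-1, 6, -4) = -4
D (Bob): min(-9, 2, 8) = -9
A (Alice): max(-8, -4, -9) = -4
E (Bob): min(7, -8) = -8
F (Bob): min(5, 1) = 1
G (Bob): min(-4, -6, 6, 3) = -6
H (Bob): min(-9, 2, -1, -8) = -9
B (Alice): max(-8, 1, -6, -9) = 1
Root (Bob): min(-4, 1) = -4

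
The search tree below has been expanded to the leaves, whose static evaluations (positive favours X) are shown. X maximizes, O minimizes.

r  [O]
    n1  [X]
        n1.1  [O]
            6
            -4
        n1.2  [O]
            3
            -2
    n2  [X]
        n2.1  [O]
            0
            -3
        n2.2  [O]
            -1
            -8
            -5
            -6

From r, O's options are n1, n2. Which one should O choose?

n1.1 (O): min(6, -4) = -4
n1.2 (O): min(3, -2) = -2
n1 (X): max(-4, -2) = -2
n2.1 (O): min(0, -3) = -3
n2.2 (O): min(-1, -8, -5, -6) = -8
n2 (X): max(-3, -8) = -3
r (O): min(-2, -3) = -3
O at r wants the lowest of {n1=-2, n2=-3}, so chooses n2.

n2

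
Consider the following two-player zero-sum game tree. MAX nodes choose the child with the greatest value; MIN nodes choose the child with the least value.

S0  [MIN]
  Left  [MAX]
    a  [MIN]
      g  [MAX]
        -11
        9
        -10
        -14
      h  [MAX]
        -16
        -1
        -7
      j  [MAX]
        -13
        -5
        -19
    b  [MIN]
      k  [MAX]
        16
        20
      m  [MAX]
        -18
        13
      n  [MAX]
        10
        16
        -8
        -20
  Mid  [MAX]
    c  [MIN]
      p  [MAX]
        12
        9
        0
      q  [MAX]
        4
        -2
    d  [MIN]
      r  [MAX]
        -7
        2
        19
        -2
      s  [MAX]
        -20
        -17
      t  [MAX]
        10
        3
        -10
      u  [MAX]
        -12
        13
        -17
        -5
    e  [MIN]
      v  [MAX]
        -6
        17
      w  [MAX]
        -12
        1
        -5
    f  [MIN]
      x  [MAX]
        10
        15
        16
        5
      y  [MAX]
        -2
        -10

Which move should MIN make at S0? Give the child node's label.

g (MAX): max(-11, 9, -10, -14) = 9
h (MAX): max(-16, -1, -7) = -1
j (MAX): max(-13, -5, -19) = -5
a (MIN): min(9, -1, -5) = -5
k (MAX): max(16, 20) = 20
m (MAX): max(-18, 13) = 13
n (MAX): max(10, 16, -8, -20) = 16
b (MIN): min(20, 13, 16) = 13
Left (MAX): max(-5, 13) = 13
p (MAX): max(12, 9, 0) = 12
q (MAX): max(4, -2) = 4
c (MIN): min(12, 4) = 4
r (MAX): max(-7, 2, 19, -2) = 19
s (MAX): max(-20, -17) = -17
t (MAX): max(10, 3, -10) = 10
u (MAX): max(-12, 13, -17, -5) = 13
d (MIN): min(19, -17, 10, 13) = -17
v (MAX): max(-6, 17) = 17
w (MAX): max(-12, 1, -5) = 1
e (MIN): min(17, 1) = 1
x (MAX): max(10, 15, 16, 5) = 16
y (MAX): max(-2, -10) = -2
f (MIN): min(16, -2) = -2
Mid (MAX): max(4, -17, 1, -2) = 4
S0 (MIN): min(13, 4) = 4
MIN at S0 wants the lowest of {Left=13, Mid=4}, so chooses Mid.

Mid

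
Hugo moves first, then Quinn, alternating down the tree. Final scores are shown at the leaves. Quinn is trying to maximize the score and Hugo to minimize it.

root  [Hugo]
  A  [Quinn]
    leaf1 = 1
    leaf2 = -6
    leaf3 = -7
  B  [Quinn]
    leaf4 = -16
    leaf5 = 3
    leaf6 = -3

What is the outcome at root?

A (Quinn): max(1, -6, -7) = 1
B (Quinn): max(-16, 3, -3) = 3
root (Hugo): min(1, 3) = 1

1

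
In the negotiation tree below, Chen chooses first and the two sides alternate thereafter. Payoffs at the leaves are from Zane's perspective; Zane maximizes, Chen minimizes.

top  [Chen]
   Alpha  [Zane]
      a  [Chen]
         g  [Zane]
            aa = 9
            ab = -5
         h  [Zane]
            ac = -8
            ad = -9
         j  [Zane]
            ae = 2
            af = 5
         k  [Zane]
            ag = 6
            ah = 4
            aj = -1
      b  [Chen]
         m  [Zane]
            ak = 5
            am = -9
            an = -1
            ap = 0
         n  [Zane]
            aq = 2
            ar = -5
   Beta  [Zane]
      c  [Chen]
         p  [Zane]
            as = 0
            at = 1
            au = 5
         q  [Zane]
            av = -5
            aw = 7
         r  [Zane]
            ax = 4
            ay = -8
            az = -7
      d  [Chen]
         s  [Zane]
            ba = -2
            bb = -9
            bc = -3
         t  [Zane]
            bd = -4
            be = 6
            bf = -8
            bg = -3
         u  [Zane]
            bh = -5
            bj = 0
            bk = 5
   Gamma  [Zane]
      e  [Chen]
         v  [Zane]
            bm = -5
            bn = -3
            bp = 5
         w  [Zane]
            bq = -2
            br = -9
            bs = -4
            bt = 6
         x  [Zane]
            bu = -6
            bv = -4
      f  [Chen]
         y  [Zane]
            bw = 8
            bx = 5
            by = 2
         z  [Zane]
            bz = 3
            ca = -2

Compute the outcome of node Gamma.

3

v (Zane): max(-5, -3, 5) = 5
w (Zane): max(-2, -9, -4, 6) = 6
x (Zane): max(-6, -4) = -4
e (Chen): min(5, 6, -4) = -4
y (Zane): max(8, 5, 2) = 8
z (Zane): max(3, -2) = 3
f (Chen): min(8, 3) = 3
Gamma (Zane): max(-4, 3) = 3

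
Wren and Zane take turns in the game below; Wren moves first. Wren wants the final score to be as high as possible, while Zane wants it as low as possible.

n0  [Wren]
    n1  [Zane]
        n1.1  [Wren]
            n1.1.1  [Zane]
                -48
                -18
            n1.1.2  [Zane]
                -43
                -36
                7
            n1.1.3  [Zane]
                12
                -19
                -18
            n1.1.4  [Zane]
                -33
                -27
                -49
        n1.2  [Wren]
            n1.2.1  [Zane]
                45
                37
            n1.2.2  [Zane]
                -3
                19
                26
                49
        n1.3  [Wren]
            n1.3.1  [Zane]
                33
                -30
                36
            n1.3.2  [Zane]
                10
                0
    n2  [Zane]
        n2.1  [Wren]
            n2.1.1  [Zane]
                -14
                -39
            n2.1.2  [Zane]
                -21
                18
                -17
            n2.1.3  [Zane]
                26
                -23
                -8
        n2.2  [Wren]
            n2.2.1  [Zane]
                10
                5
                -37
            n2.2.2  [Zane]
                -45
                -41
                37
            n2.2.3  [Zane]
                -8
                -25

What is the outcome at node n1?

n1.1.1 (Zane): min(-48, -18) = -48
n1.1.2 (Zane): min(-43, -36, 7) = -43
n1.1.3 (Zane): min(12, -19, -18) = -19
n1.1.4 (Zane): min(-33, -27, -49) = -49
n1.1 (Wren): max(-48, -43, -19, -49) = -19
n1.2.1 (Zane): min(45, 37) = 37
n1.2.2 (Zane): min(-3, 19, 26, 49) = -3
n1.2 (Wren): max(37, -3) = 37
n1.3.1 (Zane): min(33, -30, 36) = -30
n1.3.2 (Zane): min(10, 0) = 0
n1.3 (Wren): max(-30, 0) = 0
n1 (Zane): min(-19, 37, 0) = -19

-19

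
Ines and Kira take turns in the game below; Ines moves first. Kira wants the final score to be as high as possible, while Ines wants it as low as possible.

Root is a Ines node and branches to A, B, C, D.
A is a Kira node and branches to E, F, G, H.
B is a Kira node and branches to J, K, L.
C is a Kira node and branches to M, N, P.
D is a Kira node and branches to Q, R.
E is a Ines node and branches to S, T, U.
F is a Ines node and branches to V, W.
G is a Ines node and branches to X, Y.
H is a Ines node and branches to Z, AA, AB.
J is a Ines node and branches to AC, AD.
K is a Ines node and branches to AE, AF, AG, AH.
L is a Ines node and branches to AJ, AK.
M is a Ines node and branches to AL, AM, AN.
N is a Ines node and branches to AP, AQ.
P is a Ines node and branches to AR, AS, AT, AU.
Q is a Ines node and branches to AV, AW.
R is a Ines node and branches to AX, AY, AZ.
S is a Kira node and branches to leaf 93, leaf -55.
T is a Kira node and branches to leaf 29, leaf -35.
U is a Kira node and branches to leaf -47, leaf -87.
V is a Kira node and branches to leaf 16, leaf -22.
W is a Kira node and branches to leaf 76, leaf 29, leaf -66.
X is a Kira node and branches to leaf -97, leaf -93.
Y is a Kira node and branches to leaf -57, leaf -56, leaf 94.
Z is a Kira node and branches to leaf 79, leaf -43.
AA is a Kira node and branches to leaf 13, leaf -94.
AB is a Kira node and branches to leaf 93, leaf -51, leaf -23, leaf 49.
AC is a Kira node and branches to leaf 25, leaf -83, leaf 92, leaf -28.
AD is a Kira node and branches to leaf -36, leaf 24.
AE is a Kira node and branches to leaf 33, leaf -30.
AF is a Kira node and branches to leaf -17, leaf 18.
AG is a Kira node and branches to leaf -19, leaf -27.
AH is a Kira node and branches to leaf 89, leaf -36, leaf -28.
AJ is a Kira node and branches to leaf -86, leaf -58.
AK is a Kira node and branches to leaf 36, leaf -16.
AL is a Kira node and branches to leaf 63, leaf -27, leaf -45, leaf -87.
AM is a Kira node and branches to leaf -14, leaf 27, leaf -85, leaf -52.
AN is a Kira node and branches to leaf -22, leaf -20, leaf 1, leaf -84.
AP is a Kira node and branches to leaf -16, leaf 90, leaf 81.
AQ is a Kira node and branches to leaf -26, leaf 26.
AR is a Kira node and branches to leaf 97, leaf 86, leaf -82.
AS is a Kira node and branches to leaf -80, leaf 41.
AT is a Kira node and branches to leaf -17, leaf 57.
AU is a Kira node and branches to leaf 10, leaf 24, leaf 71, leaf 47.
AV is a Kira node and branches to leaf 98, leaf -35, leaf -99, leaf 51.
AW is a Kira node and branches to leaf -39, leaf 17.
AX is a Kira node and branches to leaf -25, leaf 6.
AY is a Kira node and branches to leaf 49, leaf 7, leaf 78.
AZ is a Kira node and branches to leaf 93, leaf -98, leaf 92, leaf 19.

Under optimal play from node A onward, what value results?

16

S (Kira): max(93, -55) = 93
T (Kira): max(29, -35) = 29
U (Kira): max(-47, -87) = -47
E (Ines): min(93, 29, -47) = -47
V (Kira): max(16, -22) = 16
W (Kira): max(76, 29, -66) = 76
F (Ines): min(16, 76) = 16
X (Kira): max(-97, -93) = -93
Y (Kira): max(-57, -56, 94) = 94
G (Ines): min(-93, 94) = -93
Z (Kira): max(79, -43) = 79
AA (Kira): max(13, -94) = 13
AB (Kira): max(93, -51, -23, 49) = 93
H (Ines): min(79, 13, 93) = 13
A (Kira): max(-47, 16, -93, 13) = 16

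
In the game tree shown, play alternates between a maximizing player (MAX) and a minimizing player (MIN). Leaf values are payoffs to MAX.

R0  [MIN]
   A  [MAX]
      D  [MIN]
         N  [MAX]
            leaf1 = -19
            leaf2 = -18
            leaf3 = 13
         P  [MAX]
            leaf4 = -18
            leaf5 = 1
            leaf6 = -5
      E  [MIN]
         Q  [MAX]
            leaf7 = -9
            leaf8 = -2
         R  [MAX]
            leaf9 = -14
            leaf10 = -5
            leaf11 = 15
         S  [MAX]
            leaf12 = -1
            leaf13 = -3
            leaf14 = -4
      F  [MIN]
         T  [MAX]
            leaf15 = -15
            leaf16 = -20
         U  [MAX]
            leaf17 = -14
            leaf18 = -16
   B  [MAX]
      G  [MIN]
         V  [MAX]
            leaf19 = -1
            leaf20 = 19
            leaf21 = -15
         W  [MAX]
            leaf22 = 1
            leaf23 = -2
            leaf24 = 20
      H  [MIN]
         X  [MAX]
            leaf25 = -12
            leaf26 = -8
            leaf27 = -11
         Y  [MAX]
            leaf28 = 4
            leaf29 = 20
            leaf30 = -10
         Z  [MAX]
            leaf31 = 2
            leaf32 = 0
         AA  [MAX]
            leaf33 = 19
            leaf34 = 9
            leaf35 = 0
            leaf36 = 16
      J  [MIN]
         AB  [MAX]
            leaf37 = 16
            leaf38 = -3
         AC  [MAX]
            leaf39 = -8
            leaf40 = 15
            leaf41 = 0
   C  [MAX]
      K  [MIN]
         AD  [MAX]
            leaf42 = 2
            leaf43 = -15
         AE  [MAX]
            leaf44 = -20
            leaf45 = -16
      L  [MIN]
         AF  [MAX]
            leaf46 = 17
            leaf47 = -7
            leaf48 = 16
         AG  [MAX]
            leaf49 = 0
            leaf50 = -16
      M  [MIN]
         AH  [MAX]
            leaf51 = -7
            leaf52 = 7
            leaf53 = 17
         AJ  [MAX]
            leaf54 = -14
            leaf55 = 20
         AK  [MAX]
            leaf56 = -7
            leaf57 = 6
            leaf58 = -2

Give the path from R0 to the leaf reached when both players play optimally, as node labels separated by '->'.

R0 -> A -> D -> P -> leaf5

N (MAX): max(-19, -18, 13) = 13
P (MAX): max(-18, 1, -5) = 1
D (MIN): min(13, 1) = 1
Q (MAX): max(-9, -2) = -2
R (MAX): max(-14, -5, 15) = 15
S (MAX): max(-1, -3, -4) = -1
E (MIN): min(-2, 15, -1) = -2
T (MAX): max(-15, -20) = -15
U (MAX): max(-14, -16) = -14
F (MIN): min(-15, -14) = -15
A (MAX): max(1, -2, -15) = 1
V (MAX): max(-1, 19, -15) = 19
W (MAX): max(1, -2, 20) = 20
G (MIN): min(19, 20) = 19
X (MAX): max(-12, -8, -11) = -8
Y (MAX): max(4, 20, -10) = 20
Z (MAX): max(2, 0) = 2
AA (MAX): max(19, 9, 0, 16) = 19
H (MIN): min(-8, 20, 2, 19) = -8
AB (MAX): max(16, -3) = 16
AC (MAX): max(-8, 15, 0) = 15
J (MIN): min(16, 15) = 15
B (MAX): max(19, -8, 15) = 19
AD (MAX): max(2, -15) = 2
AE (MAX): max(-20, -16) = -16
K (MIN): min(2, -16) = -16
AF (MAX): max(17, -7, 16) = 17
AG (MAX): max(0, -16) = 0
L (MIN): min(17, 0) = 0
AH (MAX): max(-7, 7, 17) = 17
AJ (MAX): max(-14, 20) = 20
AK (MAX): max(-7, 6, -2) = 6
M (MIN): min(17, 20, 6) = 6
C (MAX): max(-16, 0, 6) = 6
R0 (MIN): min(1, 19, 6) = 1
At R0, MIN picks A (lowest: 1).
At A, MAX picks D (highest: 1).
At D, MIN picks P (lowest: 1).
At P, MAX picks leaf5 (highest: 1).
Terminal value 1.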